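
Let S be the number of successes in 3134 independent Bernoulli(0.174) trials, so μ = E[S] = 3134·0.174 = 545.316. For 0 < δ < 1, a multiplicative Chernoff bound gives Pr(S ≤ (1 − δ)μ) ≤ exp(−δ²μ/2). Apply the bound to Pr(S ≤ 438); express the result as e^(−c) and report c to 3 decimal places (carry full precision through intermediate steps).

10.560

Write 438 = (1 − δ)μ, so δ = 1 − 438/545.316 = 0.196796…
Then the exponent is δ²μ/2 = (μ − 438)²/(2μ) = 10.559679.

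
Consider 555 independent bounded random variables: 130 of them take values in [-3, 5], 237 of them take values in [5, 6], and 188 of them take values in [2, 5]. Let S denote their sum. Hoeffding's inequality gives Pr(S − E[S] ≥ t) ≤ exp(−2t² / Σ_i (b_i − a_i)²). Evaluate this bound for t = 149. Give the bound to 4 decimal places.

Σ(b_i − a_i)² = 130·8² + 237·1² + 188·3² = 10249.
Exponent = 2·149² / 10249 = 4.33233.
Bound = exp(−4.33233) = 0.01314.

0.0131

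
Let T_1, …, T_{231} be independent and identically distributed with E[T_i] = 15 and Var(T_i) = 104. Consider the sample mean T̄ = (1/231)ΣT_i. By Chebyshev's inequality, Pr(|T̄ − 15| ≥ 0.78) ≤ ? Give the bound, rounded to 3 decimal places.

0.740

Var(T̄) = Var(T_i)/n = 104/231 = 0.45022.
Chebyshev: Pr(|T̄ − 15| ≥ 0.78) ≤ Var(T̄)/(0.78)² = 104/(231·0.78²) = 0.7400.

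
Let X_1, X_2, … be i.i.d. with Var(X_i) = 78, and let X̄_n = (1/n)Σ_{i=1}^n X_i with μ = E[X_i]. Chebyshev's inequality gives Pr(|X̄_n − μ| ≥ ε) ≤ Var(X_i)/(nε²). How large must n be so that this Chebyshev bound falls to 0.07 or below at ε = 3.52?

90

Require 78/(n·3.52²) ≤ 0.07, i.e. n ≥ 78/(0.07·3.52²) = 89.931.
The smallest integer n is 90.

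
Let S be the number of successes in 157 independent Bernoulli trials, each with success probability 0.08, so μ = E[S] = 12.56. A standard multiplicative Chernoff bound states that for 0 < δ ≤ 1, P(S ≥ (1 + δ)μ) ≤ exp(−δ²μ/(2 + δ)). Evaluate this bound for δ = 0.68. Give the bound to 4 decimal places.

0.1145

Exponent = δ²μ/(2 + δ) = 0.68²·12.56/2.68 = 2.1671.
Bound = exp(−2.1671) = 0.11451.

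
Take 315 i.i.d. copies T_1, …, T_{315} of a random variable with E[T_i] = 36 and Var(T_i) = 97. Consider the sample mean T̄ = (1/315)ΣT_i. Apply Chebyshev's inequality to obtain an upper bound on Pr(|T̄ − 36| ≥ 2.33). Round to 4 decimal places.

0.0567

Var(T̄) = Var(T_i)/n = 97/315 = 0.30794.
Chebyshev: Pr(|T̄ − 36| ≥ 2.33) ≤ Var(T̄)/(2.33)² = 97/(315·2.33²) = 0.0567.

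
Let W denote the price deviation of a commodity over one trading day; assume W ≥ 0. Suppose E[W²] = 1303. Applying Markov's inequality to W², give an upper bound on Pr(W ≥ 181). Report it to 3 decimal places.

0.040

Since W ≥ 0, the event {W ≥ 181} is the same as {W² ≥ 32761}.
Markov's inequality applied to W² gives Pr(W² ≥ 32761) ≤ E[W²]/32761 = 1303/32761 = 0.0398.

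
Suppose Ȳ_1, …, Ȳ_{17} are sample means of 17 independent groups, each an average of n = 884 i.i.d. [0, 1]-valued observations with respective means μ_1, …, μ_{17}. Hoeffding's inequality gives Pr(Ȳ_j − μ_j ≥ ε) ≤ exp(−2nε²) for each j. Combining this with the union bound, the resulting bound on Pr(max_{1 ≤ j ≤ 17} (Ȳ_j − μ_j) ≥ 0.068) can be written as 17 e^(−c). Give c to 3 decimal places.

8.175

Union bound over the 17 events: Pr(max_{1 ≤ j ≤ 17} (Ȳ_j − μ_j) ≥ 0.068) ≤ 17·exp(−2nε²) = 17 exp(−2·884·0.068²).
So c = 2·884·0.068² = 8.1752.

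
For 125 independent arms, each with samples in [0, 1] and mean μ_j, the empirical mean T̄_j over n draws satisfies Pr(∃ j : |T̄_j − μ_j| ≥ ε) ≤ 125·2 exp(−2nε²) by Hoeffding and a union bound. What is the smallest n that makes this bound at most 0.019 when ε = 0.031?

4935

Need 2·125·exp(−2nε²) ≤ 0.019, i.e. exp(−2nε²) ≤ 0.019/250.
So 2nε² ≥ ln(250/0.019) = 9.484777.
Hence n ≥ 9.484777/(2·0.031²) = 4934.848.
The smallest integer n is 4935.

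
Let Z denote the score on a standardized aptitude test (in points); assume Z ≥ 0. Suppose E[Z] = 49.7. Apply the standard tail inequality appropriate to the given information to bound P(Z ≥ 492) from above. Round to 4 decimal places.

Only the mean of a non-negative variable is known, so Markov's inequality is the applicable tail bound.
Markov's inequality: for a non-negative random variable, P(Z ≥ a) ≤ E[Z]/a.
Here E[Z] = 49.7 and a = 492, so the bound is 49.7/492 = 0.1010.

0.1010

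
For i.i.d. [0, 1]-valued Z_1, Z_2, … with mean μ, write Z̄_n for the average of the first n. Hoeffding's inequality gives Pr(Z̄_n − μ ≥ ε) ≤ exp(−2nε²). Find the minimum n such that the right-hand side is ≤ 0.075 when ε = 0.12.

90

Require exp(−2nε²) ≤ 0.075, i.e. 2nε² ≥ ln(1/0.075) = 2.590267.
So n ≥ 2.590267 / (2·0.12²) = 89.940.
The smallest integer n is 90.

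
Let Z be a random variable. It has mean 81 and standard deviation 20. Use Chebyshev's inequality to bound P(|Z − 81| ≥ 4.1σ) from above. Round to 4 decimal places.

Chebyshev: P(|Z − μ| ≥ t) ≤ Var(Z)/t².
Var(Z) = σ² = 20² = 400.
t = 4.1·20 = 82.
Bound = 400 / 6724 = 0.0595.

0.0595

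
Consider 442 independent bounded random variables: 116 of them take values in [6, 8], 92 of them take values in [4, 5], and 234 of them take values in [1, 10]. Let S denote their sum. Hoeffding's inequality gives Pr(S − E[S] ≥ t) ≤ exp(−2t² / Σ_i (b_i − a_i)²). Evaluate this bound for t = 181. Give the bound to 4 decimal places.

0.0348

Σ(b_i − a_i)² = 116·2² + 92·1² + 234·9² = 19510.
Exponent = 2·181² / 19510 = 3.35838.
Bound = exp(−3.35838) = 0.03479.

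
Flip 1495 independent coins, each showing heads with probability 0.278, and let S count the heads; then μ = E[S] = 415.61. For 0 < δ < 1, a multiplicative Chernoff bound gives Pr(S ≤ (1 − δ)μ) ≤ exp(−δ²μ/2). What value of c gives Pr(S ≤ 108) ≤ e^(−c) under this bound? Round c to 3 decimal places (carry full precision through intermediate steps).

Write 108 = (1 − δ)μ, so δ = 1 − 108/415.61 = 0.740141…
Then the exponent is δ²μ/2 = (μ − 108)²/(2μ) = 113.837386.

113.837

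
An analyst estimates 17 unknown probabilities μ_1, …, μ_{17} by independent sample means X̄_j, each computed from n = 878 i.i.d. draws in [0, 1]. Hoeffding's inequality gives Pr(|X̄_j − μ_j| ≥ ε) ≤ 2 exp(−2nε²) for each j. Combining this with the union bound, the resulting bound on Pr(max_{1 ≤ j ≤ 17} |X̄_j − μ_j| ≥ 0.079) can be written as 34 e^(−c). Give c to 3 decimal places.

10.959

Union bound over the 17 events: Pr(max_{1 ≤ j ≤ 17} |X̄_j − μ_j| ≥ 0.079) ≤ 17·2·exp(−2nε²) = 34 exp(−2·878·0.079²).
So c = 2·878·0.079² = 10.9592.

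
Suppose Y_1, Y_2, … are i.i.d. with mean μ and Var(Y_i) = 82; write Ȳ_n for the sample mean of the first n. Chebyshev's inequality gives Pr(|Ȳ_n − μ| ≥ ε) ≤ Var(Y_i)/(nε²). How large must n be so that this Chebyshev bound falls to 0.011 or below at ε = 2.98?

Require 82/(n·2.98²) ≤ 0.011, i.e. n ≥ 82/(0.011·2.98²) = 839.438.
The smallest integer n is 840.

840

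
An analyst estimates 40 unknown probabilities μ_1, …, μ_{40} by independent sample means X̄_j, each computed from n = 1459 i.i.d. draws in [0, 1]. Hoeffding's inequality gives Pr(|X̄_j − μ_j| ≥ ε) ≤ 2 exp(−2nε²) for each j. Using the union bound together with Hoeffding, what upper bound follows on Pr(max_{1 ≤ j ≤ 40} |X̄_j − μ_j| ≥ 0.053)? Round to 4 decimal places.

Per-experiment Hoeffding bound: 2·exp(−2·1459·0.053²) = 2·exp(−8.19666) = 0.00055114.
Union bound over 40 events: 40·0.00055114 = 0.02205.

0.0220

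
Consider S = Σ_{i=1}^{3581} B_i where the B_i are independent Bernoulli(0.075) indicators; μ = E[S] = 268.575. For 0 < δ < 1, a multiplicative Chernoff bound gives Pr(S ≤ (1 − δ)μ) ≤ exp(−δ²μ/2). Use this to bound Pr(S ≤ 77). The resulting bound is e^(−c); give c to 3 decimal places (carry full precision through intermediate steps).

68.325

Write 77 = (1 − δ)μ, so δ = 1 − 77/268.575 = 0.7133017…
Then the exponent is δ²μ/2 = (μ − 77)²/(2μ) = 68.325385.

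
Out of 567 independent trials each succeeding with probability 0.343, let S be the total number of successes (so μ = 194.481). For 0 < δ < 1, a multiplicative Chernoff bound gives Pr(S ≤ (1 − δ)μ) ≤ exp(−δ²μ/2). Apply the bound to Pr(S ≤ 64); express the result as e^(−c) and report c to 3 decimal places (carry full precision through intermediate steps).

43.771

Write 64 = (1 − δ)μ, so δ = 1 − 64/194.481 = 0.670919…
Then the exponent is δ²μ/2 = (μ − 64)²/(2μ) = 43.771092.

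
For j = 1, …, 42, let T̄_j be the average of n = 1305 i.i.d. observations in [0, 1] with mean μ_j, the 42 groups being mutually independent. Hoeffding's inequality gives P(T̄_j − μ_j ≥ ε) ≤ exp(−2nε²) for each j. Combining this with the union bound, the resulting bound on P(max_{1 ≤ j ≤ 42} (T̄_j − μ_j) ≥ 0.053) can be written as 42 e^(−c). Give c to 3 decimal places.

Union bound over the 42 events: P(max_{1 ≤ j ≤ 42} (T̄_j − μ_j) ≥ 0.053) ≤ 42·exp(−2nε²) = 42 exp(−2·1305·0.053²).
So c = 2·1305·0.053² = 7.3315.

7.331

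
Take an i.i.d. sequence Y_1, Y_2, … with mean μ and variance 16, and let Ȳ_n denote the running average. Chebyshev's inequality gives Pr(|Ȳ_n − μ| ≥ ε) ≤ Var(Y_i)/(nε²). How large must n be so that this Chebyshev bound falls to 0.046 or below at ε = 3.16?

35

Require 16/(n·3.16²) ≤ 0.046, i.e. n ≥ 16/(0.046·3.16²) = 34.833.
The smallest integer n is 35.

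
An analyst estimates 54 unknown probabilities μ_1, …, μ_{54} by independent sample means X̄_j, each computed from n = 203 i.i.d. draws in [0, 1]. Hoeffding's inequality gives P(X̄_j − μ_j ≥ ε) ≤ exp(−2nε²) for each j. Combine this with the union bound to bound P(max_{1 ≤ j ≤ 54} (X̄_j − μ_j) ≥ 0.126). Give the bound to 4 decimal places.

0.0857

Per-experiment Hoeffding bound: exp(−2·203·0.126²) = exp(−6.44566) = 0.0015874.
Union bound over 54 events: 54·0.0015874 = 0.08572.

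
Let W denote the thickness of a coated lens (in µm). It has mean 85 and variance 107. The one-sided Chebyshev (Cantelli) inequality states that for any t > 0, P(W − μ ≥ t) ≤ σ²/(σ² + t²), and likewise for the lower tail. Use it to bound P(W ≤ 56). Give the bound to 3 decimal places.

0.113

Here σ² = 107 and t = 29, so σ² + t² = 948.
Cantelli's bound: 107/948 = 0.1129.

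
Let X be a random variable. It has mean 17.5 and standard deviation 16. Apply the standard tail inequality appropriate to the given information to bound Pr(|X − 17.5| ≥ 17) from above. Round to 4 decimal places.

0.8858

Mean and variance are known, so Chebyshev's inequality applies.
Chebyshev: Pr(|X − μ| ≥ t) ≤ Var(X)/t².
Var(X) = σ² = 16² = 256.
Bound = 256 / 289 = 0.8858.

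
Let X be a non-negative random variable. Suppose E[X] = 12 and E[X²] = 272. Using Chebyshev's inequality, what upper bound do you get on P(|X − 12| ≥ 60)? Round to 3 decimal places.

Var(X) = E[X²] − (E[X])² = 272 − 144 = 128.
Chebyshev's inequality: P(|X − μ| ≥ t) ≤ Var(X)/t² = 128/3600 = 0.0356.

0.036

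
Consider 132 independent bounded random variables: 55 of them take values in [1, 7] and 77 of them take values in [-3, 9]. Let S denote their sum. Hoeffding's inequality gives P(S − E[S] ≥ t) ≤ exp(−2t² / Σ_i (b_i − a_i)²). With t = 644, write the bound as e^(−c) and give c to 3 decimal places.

63.474

Σ(b_i − a_i)² = 55·6² + 77·12² = 13068.
c = 2t² / 13068 = 2·644² / 13068 = 63.4735.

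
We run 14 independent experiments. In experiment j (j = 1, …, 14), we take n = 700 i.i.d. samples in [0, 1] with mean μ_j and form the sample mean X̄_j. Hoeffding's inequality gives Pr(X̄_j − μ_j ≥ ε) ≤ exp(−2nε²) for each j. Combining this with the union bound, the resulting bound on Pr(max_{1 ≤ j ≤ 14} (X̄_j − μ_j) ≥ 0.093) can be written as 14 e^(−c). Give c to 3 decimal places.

Union bound over the 14 events: Pr(max_{1 ≤ j ≤ 14} (X̄_j − μ_j) ≥ 0.093) ≤ 14·exp(−2nε²) = 14 exp(−2·700·0.093²).
So c = 2·700·0.093² = 12.1086.

12.109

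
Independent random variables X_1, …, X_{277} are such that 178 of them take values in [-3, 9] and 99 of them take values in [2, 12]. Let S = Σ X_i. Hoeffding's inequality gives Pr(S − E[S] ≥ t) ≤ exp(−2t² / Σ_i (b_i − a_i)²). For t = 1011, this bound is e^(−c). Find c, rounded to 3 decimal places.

Σ(b_i − a_i)² = 178·12² + 99·10² = 35532.
c = 2t² / 35532 = 2·1011² / 35532 = 57.5324.

57.532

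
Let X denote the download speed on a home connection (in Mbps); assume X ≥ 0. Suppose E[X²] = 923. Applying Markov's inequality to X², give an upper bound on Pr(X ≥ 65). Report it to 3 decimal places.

0.218

Since X ≥ 0, the event {X ≥ 65} is the same as {X² ≥ 4225}.
Markov's inequality applied to X² gives Pr(X² ≥ 4225) ≤ E[X²]/4225 = 923/4225 = 0.2185.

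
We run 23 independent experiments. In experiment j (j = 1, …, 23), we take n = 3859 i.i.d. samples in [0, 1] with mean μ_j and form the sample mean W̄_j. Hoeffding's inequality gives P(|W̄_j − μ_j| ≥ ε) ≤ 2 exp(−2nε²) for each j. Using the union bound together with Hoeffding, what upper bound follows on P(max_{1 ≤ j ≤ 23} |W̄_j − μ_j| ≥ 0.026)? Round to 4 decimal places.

0.2494

Per-experiment Hoeffding bound: 2·exp(−2·3859·0.026²) = 2·exp(−5.21737) = 0.010843.
Union bound over 23 events: 23·0.010843 = 0.24939.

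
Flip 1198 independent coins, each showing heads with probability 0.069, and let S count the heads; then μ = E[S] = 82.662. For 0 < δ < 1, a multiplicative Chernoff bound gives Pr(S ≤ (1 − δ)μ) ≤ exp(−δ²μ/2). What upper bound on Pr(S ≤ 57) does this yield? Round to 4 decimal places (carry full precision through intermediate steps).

Write 57 = (1 − δ)μ, so δ = 1 − 57/82.662 = 0.3104449…
Then the exponent is δ²μ/2 = (μ − 57)²/(2μ) = 3.983319.
Bound = exp(−3.983319) = 0.01862.

0.0186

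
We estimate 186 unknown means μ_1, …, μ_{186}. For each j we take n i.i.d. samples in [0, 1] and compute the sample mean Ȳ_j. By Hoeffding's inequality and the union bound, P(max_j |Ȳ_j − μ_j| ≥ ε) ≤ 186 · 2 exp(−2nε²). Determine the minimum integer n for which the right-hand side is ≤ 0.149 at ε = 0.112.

Need 2·186·exp(−2nε²) ≤ 0.149, i.e. exp(−2nε²) ≤ 0.149/372.
So 2nε² ≥ ln(372/0.149) = 7.822703.
Hence n ≥ 7.822703/(2·0.112²) = 311.811.
The smallest integer n is 312.

312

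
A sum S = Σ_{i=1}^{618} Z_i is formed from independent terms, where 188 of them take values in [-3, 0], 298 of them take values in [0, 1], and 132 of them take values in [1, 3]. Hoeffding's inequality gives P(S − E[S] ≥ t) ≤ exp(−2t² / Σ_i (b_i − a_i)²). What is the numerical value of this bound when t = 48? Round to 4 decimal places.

0.1604

Σ(b_i − a_i)² = 188·3² + 298·1² + 132·2² = 2518.
Exponent = 2·48² / 2518 = 1.83002.
Bound = exp(−1.83002) = 0.16041.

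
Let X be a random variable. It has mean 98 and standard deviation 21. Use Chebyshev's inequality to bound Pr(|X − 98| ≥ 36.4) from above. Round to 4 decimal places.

Chebyshev: Pr(|X − μ| ≥ t) ≤ Var(X)/t².
Var(X) = σ² = 21² = 441.
Bound = 441 / 1324.96 = 0.3328.

0.3328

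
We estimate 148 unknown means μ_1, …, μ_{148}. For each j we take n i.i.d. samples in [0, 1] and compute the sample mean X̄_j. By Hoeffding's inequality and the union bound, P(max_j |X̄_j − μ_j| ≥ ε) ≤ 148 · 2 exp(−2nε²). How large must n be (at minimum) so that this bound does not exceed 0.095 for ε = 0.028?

Need 2·148·exp(−2nε²) ≤ 0.095, i.e. exp(−2nε²) ≤ 0.095/296.
So 2nε² ≥ ln(296/0.095) = 8.044238.
Hence n ≥ 8.044238/(2·0.028²) = 5130.254.
The smallest integer n is 5131.

5131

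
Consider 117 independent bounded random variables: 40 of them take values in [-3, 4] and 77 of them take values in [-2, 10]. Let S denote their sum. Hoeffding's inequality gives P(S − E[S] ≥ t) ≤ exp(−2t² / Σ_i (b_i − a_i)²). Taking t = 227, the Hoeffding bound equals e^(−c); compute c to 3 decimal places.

7.898

Σ(b_i − a_i)² = 40·7² + 77·12² = 13048.
c = 2t² / 13048 = 2·227² / 13048 = 7.8984.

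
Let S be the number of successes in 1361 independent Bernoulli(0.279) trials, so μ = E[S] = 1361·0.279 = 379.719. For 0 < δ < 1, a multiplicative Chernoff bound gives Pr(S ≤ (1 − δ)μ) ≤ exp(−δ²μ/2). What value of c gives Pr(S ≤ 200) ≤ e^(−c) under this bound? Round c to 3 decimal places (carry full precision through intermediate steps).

Write 200 = (1 − δ)μ, so δ = 1 − 200/379.719 = 0.4732947…
Then the exponent is δ²μ/2 = (μ − 200)²/(2μ) = 42.530027.

42.530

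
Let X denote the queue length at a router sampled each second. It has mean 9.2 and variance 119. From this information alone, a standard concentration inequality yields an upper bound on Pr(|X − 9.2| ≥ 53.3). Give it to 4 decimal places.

0.0419

Mean and variance are known, so Chebyshev's inequality applies.
Chebyshev: Pr(|X − μ| ≥ t) ≤ Var(X)/t².
Bound = 119 / 2840.89 = 0.0419.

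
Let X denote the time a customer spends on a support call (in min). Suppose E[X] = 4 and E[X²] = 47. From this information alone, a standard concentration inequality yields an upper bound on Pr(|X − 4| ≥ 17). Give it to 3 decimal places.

The first two moments determine the variance, so Chebyshev's inequality is the sharpest standard bound available.
Var(X) = E[X²] − (E[X])² = 47 − 16 = 31.
Chebyshev's inequality: Pr(|X − μ| ≥ t) ≤ Var(X)/t² = 31/289 = 0.1073.

0.107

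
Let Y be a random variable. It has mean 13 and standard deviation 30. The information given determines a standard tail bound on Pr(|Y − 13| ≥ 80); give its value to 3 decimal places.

0.141

Mean and variance are known, so Chebyshev's inequality applies.
Chebyshev: Pr(|Y − μ| ≥ t) ≤ Var(Y)/t².
Var(Y) = σ² = 30² = 900.
Bound = 900 / 6400 = 0.1406.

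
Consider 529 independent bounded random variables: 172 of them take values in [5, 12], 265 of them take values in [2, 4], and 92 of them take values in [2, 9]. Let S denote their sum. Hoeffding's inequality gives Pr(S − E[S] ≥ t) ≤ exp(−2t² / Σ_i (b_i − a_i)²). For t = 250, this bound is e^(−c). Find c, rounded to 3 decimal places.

Σ(b_i − a_i)² = 172·7² + 265·2² + 92·7² = 13996.
c = 2t² / 13996 = 2·250² / 13996 = 8.9311.

8.931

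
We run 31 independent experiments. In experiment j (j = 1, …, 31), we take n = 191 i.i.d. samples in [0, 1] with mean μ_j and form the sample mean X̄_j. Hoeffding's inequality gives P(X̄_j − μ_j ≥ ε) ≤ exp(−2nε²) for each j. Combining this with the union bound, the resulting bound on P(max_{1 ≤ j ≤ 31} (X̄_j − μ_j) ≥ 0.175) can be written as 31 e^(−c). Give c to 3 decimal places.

11.699

Union bound over the 31 events: P(max_{1 ≤ j ≤ 31} (X̄_j − μ_j) ≥ 0.175) ≤ 31·exp(−2nε²) = 31 exp(−2·191·0.175²).
So c = 2·191·0.175² = 11.6988.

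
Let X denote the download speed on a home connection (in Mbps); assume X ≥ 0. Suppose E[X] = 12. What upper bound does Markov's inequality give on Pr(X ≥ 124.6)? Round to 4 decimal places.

0.0963

Markov's inequality: for a non-negative random variable, Pr(X ≥ a) ≤ E[X]/a.
Here E[X] = 12 and a = 124.6, so the bound is 12/124.6 = 0.0963.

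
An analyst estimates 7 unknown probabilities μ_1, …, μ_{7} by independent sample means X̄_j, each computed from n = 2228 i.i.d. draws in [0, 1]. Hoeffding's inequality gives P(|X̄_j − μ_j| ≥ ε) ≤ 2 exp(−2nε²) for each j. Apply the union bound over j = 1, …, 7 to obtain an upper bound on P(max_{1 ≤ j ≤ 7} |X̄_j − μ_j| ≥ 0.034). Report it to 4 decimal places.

0.0811

Per-experiment Hoeffding bound: 2·exp(−2·2228·0.034²) = 2·exp(−5.15114) = 0.011586.
Union bound over 7 events: 7·0.011586 = 0.08110.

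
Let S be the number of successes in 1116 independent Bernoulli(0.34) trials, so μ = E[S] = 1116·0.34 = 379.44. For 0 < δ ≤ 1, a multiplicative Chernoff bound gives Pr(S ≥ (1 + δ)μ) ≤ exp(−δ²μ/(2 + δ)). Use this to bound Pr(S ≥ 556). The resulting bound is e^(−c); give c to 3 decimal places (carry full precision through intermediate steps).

Write 556 = (1 + δ)μ, so δ = 556/379.44 − 1 = 0.4653173…
Then the exponent is δ²μ/(2 + δ) = (556 − μ)² / (μ·(2 + δ)) = 33.324888.

33.325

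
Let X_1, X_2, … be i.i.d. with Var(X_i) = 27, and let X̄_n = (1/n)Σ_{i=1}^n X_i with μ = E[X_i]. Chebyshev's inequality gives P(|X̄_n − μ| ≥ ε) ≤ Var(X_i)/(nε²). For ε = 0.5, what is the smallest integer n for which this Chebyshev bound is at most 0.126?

Require 27/(n·0.5²) ≤ 0.126, i.e. n ≥ 27/(0.126·0.5²) = 857.143.
The smallest integer n is 858.

858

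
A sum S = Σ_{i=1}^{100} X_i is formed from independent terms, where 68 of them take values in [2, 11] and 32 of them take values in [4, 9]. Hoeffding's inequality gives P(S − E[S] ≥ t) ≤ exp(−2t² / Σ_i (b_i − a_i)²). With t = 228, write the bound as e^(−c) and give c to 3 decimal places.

Σ(b_i − a_i)² = 68·9² + 32·5² = 6308.
c = 2t² / 6308 = 2·228² / 6308 = 16.4819.

16.482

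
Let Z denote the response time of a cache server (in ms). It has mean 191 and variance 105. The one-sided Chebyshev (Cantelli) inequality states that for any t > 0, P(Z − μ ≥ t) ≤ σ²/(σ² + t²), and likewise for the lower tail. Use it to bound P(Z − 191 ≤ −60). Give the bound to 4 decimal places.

Here σ² = 105 and t = 60, so σ² + t² = 3705.
Cantelli's bound: 105/3705 = 0.0283.

0.0283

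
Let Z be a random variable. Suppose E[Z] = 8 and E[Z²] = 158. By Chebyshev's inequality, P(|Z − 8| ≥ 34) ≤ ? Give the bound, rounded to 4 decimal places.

Var(Z) = E[Z²] − (E[Z])² = 158 − 64 = 94.
Chebyshev's inequality: P(|Z − μ| ≥ t) ≤ Var(Z)/t² = 94/1156 = 0.0813.

0.0813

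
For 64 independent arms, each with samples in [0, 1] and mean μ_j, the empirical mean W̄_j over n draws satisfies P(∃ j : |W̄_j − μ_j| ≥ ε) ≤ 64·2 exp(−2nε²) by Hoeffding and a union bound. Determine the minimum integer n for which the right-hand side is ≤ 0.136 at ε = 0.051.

1317

Need 2·64·exp(−2nε²) ≤ 0.136, i.e. exp(−2nε²) ≤ 0.136/128.
So 2nε² ≥ ln(128/0.136) = 6.847131.
Hence n ≥ 6.847131/(2·0.051²) = 1316.250.
The smallest integer n is 1317.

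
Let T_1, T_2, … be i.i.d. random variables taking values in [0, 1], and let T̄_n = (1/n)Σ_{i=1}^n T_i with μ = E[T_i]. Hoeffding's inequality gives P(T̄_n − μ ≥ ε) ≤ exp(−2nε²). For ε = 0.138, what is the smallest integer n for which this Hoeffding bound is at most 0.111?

58

Require exp(−2nε²) ≤ 0.111, i.e. 2nε² ≥ ln(1/0.111) = 2.198225.
So n ≥ 2.198225 / (2·0.138²) = 57.714.
The smallest integer n is 58.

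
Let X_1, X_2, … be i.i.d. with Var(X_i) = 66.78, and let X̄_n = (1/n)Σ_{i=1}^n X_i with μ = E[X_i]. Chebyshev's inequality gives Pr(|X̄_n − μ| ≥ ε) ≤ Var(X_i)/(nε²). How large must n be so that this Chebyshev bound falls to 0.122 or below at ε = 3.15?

56

Require 66.78/(n·3.15²) ≤ 0.122, i.e. n ≥ 66.78/(0.122·3.15²) = 55.165.
The smallest integer n is 56.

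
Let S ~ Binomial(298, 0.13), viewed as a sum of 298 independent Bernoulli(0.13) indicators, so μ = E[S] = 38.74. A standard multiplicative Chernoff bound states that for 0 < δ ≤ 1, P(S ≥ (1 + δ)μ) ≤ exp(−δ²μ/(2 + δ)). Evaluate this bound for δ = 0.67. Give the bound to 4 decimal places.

Exponent = δ²μ/(2 + δ) = 0.67²·38.74/2.67 = 6.5133.
Bound = exp(−6.5133) = 0.00148.

0.0015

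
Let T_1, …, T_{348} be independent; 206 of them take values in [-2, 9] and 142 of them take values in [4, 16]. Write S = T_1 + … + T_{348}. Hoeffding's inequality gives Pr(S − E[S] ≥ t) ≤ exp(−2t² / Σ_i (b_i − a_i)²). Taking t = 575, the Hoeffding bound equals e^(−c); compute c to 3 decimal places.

14.573

Σ(b_i − a_i)² = 206·11² + 142·12² = 45374.
c = 2t² / 45374 = 2·575² / 45374 = 14.5733.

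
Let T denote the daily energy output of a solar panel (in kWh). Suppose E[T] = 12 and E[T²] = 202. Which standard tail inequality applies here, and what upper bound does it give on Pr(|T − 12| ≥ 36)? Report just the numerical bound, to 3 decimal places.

0.045

The first two moments determine the variance, so Chebyshev's inequality is the sharpest standard bound available.
Var(T) = E[T²] − (E[T])² = 202 − 144 = 58.
Chebyshev's inequality: Pr(|T − μ| ≥ t) ≤ Var(T)/t² = 58/1296 = 0.0448.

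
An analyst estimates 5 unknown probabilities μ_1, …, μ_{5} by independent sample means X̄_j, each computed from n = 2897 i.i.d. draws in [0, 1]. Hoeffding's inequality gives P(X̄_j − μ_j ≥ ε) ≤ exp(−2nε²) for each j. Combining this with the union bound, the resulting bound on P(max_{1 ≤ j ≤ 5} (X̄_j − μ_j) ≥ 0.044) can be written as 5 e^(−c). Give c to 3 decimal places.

11.217

Union bound over the 5 events: P(max_{1 ≤ j ≤ 5} (X̄_j − μ_j) ≥ 0.044) ≤ 5·exp(−2nε²) = 5 exp(−2·2897·0.044²).
So c = 2·2897·0.044² = 11.2172.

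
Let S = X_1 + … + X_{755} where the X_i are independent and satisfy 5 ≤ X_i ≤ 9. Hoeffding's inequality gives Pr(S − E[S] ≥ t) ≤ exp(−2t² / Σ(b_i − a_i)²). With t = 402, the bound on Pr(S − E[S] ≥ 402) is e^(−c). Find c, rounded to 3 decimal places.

26.756

Σ(b_i − a_i)² = 755·(4)² = 12080.
c = 2t²/12080 = 2·402²/12080 = 26.7556.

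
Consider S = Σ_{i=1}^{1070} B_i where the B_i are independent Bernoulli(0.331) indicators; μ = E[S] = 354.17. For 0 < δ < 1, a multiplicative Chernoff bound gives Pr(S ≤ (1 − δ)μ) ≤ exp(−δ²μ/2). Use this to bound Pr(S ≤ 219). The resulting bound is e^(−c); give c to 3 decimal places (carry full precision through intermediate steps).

Write 219 = (1 − δ)μ, so δ = 1 − 219/354.17 = 0.3816529…
Then the exponent is δ²μ/2 = (μ − 219)²/(2μ) = 25.794010.

25.794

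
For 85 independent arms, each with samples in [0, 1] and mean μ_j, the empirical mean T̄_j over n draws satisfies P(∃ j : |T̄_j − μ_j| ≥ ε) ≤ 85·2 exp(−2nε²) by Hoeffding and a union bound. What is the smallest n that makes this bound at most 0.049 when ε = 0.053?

Need 2·85·exp(−2nε²) ≤ 0.049, i.e. exp(−2nε²) ≤ 0.049/170.
So 2nε² ≥ ln(170/0.049) = 8.151733.
Hence n ≥ 8.151733/(2·0.053²) = 1451.003.
The smallest integer n is 1452.

1452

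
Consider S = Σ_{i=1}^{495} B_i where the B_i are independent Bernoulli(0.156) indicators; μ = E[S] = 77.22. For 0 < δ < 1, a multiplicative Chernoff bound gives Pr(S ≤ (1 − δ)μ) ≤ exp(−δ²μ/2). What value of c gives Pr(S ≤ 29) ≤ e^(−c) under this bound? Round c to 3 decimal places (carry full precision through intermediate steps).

Write 29 = (1 − δ)μ, so δ = 1 − 29/77.22 = 0.6244496…
Then the exponent is δ²μ/2 = (μ − 29)²/(2μ) = 15.055480.

15.055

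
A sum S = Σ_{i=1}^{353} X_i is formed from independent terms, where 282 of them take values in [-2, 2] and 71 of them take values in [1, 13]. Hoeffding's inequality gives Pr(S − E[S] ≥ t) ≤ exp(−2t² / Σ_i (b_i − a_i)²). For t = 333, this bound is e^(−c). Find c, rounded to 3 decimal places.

15.050

Σ(b_i − a_i)² = 282·4² + 71·12² = 14736.
c = 2t² / 14736 = 2·333² / 14736 = 15.0501.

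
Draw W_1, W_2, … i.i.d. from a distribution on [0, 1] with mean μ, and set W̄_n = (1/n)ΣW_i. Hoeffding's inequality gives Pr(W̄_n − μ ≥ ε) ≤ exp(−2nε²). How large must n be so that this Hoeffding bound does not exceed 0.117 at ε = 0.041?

Require exp(−2nε²) ≤ 0.117, i.e. 2nε² ≥ ln(1/0.117) = 2.145581.
So n ≥ 2.145581 / (2·0.041²) = 638.186.
The smallest integer n is 639.

639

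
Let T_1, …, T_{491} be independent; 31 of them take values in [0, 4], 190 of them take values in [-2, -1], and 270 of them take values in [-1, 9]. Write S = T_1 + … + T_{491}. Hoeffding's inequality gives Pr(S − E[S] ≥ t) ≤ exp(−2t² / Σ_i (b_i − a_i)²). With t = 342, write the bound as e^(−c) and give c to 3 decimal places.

8.449

Σ(b_i − a_i)² = 31·4² + 190·1² + 270·10² = 27686.
c = 2t² / 27686 = 2·342² / 27686 = 8.4493.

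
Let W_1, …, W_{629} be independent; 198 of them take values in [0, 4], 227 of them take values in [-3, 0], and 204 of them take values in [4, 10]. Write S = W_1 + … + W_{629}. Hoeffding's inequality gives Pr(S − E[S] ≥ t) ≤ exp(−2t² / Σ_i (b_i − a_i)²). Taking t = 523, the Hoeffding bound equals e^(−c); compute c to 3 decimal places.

43.573

Σ(b_i − a_i)² = 198·4² + 227·3² + 204·6² = 12555.
c = 2t² / 12555 = 2·523² / 12555 = 43.5729.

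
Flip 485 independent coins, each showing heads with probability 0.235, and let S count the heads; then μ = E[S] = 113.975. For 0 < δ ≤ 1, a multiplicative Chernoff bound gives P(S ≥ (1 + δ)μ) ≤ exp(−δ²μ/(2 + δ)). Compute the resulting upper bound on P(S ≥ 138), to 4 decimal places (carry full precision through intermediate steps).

Write 138 = (1 + δ)μ, so δ = 138/113.975 − 1 = 0.2107918…
Then the exponent is δ²μ/(2 + δ) = (138 − μ)² / (μ·(2 + δ)) = 2.290706.
Bound = exp(−2.290706) = 0.10120.

0.1012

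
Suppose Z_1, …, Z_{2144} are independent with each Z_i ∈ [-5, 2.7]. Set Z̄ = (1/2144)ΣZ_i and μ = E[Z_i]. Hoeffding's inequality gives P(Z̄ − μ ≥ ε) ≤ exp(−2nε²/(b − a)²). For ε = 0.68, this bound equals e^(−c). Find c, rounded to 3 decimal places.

33.442

c = 2nε²/(b − a)² = 2·2144·0.68² / 7.7² = 33.4419.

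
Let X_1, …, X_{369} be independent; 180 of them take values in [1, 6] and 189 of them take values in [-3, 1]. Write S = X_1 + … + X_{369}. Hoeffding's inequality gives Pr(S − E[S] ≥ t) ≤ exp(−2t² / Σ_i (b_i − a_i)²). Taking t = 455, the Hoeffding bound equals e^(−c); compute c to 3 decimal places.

55.031

Σ(b_i − a_i)² = 180·5² + 189·4² = 7524.
c = 2t² / 7524 = 2·455² / 7524 = 55.0306.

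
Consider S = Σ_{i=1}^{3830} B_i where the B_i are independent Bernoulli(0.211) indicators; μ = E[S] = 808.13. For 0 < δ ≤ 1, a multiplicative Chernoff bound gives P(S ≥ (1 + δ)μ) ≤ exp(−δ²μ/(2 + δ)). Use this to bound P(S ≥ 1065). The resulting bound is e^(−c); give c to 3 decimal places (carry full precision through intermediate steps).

35.226

Write 1065 = (1 + δ)μ, so δ = 1065/808.13 − 1 = 0.3178573…
Then the exponent is δ²μ/(2 + δ) = (1065 − μ)² / (μ·(2 + δ)) = 35.225637.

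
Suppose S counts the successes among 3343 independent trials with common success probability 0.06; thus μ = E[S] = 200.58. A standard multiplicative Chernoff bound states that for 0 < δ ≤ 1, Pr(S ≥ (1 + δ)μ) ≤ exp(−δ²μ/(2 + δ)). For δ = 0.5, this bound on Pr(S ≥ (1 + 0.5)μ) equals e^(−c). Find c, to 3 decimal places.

c = δ²μ/(2 + δ) = 0.5²·200.58/(2 + 0.5) = 20.0580.

20.058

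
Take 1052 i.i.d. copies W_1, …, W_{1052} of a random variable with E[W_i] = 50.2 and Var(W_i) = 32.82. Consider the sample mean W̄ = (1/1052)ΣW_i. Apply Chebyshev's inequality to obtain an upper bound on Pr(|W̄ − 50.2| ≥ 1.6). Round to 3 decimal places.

0.012

Var(W̄) = Var(W_i)/n = 32.82/1052 = 0.031198.
Chebyshev: Pr(|W̄ − 50.2| ≥ 1.6) ≤ Var(W̄)/(1.6)² = 32.82/(1052·1.6²) = 0.0122.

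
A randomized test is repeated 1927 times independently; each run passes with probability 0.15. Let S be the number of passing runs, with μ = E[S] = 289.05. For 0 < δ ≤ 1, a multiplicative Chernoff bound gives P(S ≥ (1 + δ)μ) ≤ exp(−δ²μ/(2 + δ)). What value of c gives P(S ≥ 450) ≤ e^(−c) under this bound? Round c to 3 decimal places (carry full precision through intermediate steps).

35.052

Write 450 = (1 + δ)μ, so δ = 450/289.05 − 1 = 0.5568241…
Then the exponent is δ²μ/(2 + δ) = (450 − μ)² / (μ·(2 + δ)) = 35.051624.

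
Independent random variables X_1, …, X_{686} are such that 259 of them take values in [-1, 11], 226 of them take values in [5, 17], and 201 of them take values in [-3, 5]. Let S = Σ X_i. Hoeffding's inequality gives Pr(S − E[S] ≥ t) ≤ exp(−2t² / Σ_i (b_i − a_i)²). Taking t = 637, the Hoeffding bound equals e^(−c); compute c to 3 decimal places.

Σ(b_i − a_i)² = 259·12² + 226·12² + 201·8² = 82704.
c = 2t² / 82704 = 2·637² / 82704 = 9.8126.

9.813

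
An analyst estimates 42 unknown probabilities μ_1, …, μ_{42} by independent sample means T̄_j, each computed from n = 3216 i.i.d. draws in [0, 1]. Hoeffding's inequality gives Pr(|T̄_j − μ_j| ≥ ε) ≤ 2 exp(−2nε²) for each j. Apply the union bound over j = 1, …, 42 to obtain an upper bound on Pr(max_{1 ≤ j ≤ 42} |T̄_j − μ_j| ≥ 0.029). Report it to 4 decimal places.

0.3759

Per-experiment Hoeffding bound: 2·exp(−2·3216·0.029²) = 2·exp(−5.40931) = 0.0089494.
Union bound over 42 events: 42·0.0089494 = 0.37588.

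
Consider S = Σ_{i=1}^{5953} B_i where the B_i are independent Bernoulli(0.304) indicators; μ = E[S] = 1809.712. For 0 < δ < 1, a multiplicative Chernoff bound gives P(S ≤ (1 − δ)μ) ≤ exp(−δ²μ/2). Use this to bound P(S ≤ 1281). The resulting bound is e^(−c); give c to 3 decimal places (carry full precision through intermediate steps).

Write 1281 = (1 − δ)μ, so δ = 1 − 1281/1809.712 = 0.2921526…
Then the exponent is δ²μ/2 = (μ − 1281)²/(2μ) = 77.232283.

77.232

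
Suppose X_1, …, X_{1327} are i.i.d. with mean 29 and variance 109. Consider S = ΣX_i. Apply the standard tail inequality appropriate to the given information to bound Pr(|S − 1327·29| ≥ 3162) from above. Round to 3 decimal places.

0.014

With mean and variance of each term known, Chebyshev's inequality bounds the deviation of the sum (or sample mean).
Var(S) = n·Var(X_i) = 1327·109 = 144643.
Chebyshev: Pr(|S − 1327·29| ≥ 3162) ≤ Var(S)/3162² = 144643/9998244 = 0.0145.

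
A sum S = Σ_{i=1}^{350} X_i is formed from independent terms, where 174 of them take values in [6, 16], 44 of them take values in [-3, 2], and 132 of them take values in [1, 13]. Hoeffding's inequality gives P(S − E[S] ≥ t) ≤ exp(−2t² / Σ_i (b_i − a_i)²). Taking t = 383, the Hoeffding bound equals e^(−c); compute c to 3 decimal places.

Σ(b_i − a_i)² = 174·10² + 44·5² + 132·12² = 37508.
c = 2t² / 37508 = 2·383² / 37508 = 7.8217.

7.822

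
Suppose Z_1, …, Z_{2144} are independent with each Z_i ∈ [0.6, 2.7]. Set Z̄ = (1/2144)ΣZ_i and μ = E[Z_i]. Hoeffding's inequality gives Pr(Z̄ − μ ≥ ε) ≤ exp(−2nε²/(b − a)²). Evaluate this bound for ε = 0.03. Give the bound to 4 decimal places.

Exponent: 2nε²/(b − a)² = 2·2144·0.03² / 2.1² = 0.87510.
Bound = exp(−0.87510) = 0.41682.

0.4168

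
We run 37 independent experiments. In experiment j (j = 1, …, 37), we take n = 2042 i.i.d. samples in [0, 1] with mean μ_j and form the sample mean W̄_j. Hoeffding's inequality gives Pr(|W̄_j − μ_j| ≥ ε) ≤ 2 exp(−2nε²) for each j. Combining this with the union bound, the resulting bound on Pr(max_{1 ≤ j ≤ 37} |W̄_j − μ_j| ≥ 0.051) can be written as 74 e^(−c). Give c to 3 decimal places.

Union bound over the 37 events: Pr(max_{1 ≤ j ≤ 37} |W̄_j − μ_j| ≥ 0.051) ≤ 37·2·exp(−2nε²) = 74 exp(−2·2042·0.051²).
So c = 2·2042·0.051² = 10.6225.

10.622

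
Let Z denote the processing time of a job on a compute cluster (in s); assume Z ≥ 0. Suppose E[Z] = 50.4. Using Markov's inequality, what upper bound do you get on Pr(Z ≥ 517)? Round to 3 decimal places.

Markov's inequality: for a non-negative random variable, Pr(Z ≥ a) ≤ E[Z]/a.
Here E[Z] = 50.4 and a = 517, so the bound is 50.4/517 = 0.0975.

0.097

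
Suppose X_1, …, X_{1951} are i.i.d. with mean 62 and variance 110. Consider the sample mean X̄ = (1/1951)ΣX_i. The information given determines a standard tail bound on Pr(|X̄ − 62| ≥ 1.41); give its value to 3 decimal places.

0.028

With mean and variance of each term known, Chebyshev's inequality bounds the deviation of the sum (or sample mean).
Var(X̄) = Var(X_i)/n = 110/1951 = 0.056381.
Chebyshev: Pr(|X̄ − 62| ≥ 1.41) ≤ Var(X̄)/(1.41)² = 110/(1951·1.41²) = 0.0284.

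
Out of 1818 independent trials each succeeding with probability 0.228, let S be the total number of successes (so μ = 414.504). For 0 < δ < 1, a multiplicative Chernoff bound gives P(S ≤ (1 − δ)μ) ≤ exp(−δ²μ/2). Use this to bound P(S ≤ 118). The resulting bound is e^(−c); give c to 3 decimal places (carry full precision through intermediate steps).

Write 118 = (1 − δ)μ, so δ = 1 − 118/414.504 = 0.7153224…
Then the exponent is δ²μ/2 = (μ − 118)²/(2μ) = 106.047978.

106.048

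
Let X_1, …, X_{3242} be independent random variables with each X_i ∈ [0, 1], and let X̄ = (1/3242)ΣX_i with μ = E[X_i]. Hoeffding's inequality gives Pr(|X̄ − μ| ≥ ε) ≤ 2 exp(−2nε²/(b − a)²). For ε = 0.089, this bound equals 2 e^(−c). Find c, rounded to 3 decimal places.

51.360

c = 2nε²/(b − a)² = 2·3242·0.089² / 1² = 51.3598.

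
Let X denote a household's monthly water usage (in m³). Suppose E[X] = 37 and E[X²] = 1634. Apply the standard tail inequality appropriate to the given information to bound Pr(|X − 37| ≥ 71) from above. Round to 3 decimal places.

The first two moments determine the variance, so Chebyshev's inequality is the sharpest standard bound available.
Var(X) = E[X²] − (E[X])² = 1634 − 1369 = 265.
Chebyshev's inequality: Pr(|X − μ| ≥ t) ≤ Var(X)/t² = 265/5041 = 0.0526.

0.053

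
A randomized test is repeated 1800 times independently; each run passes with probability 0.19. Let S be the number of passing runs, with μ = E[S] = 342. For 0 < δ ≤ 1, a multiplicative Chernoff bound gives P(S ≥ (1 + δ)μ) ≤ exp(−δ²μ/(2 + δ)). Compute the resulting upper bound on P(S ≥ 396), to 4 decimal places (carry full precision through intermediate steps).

Write 396 = (1 + δ)μ, so δ = 396/342 − 1 = 0.1578947…
Then the exponent is δ²μ/(2 + δ) = (396 − μ)² / (μ·(2 + δ)) = 3.951220.
Bound = exp(−3.951220) = 0.01923.

0.0192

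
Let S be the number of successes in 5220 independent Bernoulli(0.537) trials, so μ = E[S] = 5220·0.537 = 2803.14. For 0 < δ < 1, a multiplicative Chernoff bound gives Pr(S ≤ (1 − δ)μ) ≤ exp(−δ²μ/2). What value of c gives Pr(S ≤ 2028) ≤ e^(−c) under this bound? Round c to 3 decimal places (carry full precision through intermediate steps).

107.173

Write 2028 = (1 − δ)μ, so δ = 1 − 2028/2803.14 = 0.2765256…
Then the exponent is δ²μ/2 = (μ − 2028)²/(2μ) = 107.173031.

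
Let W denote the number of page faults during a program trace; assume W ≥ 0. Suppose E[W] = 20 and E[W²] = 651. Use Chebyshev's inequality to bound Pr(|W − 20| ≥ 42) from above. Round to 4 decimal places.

Var(W) = E[W²] − (E[W])² = 651 − 400 = 251.
Chebyshev's inequality: Pr(|W − μ| ≥ t) ≤ Var(W)/t² = 251/1764 = 0.1423.

0.1423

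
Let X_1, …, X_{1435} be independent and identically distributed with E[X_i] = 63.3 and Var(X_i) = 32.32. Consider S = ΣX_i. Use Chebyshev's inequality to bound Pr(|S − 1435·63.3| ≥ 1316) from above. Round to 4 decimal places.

Var(S) = n·Var(X_i) = 1435·32.32 = 46379.2.
Chebyshev: Pr(|S − 1435·63.3| ≥ 1316) ≤ Var(S)/1316² = 46379.2/1731856 = 0.0268.

0.0268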